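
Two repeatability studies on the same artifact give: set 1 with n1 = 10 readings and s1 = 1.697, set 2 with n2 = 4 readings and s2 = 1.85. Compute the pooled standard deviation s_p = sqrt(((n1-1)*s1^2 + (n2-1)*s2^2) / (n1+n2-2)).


s_p = sqrt(((n1-1)*s1^2 + (n2-1)*s2^2) / (n1+n2-2))
numerator = (10-1)*1.697^2 + (4-1)*1.85^2 = 25.918281 + 10.2675 = 36.185781
denominator = 10 + 4 - 2 = 12
s_p^2 = 36.185781 / 12 = 3.0154817
s_p = sqrt(3.0154817) = 1.7365

1.7365


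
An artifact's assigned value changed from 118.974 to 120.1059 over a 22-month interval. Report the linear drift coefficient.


rate = (v2 - v1) / months
= (120.1059 - 118.974) / 22
= 1.1319 / 22
= 0.0515

0.0515


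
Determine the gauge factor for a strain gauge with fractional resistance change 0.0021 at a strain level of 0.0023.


GF = (dR/R) / epsilon
= 0.0021 / 0.0023
= 0.9130

0.9130


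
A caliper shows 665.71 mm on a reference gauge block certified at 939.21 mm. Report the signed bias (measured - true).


Systematic error = measured - true
= 665.71 - 939.21
= -273.5000

-273.5000


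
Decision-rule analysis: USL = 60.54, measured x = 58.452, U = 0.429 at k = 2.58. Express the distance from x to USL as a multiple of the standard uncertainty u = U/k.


u = U / k = 0.429 / 2.58 = 0.16627907
margin = |USL - x| = |60.54 - 58.452| = 2.088
z = margin / u = 2.088 / 0.16627907
z = 12.5572

12.5572


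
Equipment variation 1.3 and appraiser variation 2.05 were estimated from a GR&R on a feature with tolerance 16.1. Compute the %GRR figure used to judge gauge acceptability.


GRR = sqrt(EV^2 + AV^2) = sqrt(1.3^2 + 2.05^2) = 2.4274472
%GRR = GRR / tol * 100 = 2.4274472 / 16.1 * 100
%GRR = 15.0773

15.0773


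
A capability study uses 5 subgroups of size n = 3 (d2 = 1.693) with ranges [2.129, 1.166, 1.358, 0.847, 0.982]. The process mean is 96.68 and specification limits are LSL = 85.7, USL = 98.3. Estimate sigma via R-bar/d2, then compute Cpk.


R_bar = (2.129 + 1.166 + 1.358 + 0.847 + 0.982) / 5 = 1.2964
sigma = R_bar / d2 = 1.2964 / 1.693 = 0.76574129
Cp = (USL - LSL)/(6*sigma) = (98.3 - 85.7)/(6*0.76574129) = 2.7424
Cpu = (98.3 - 96.68)/(3*0.76574129) = 0.7052
Cpl = (96.68 - 85.7)/(3*0.76574129) = 4.7797
Cpk = min(Cpu, Cpl) = 0.7052

0.7052


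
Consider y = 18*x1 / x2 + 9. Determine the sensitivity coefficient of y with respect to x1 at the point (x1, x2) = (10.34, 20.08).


y = 18*x1 / x2 + 9
dy/dx1 = 18/x2
Evaluate at x2 = 20.08: c1 = 18 / 20.08
c1 = 0.8964

0.8964


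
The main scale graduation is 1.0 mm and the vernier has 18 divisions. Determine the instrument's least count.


LC = MSD / n_div
= 1.0 / 18
= 0.0556

0.0556


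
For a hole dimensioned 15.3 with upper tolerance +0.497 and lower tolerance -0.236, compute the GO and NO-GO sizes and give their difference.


GO = nominal - lower_tol (smallest hole = maximum material condition)
GO = 15.3 - 0.236 = 15.064
NO-GO = nominal + upper_tol (largest hole = least material condition)
NO-GO = 15.3 + 0.497 = 15.797
spread = NO-GO - GO = 15.797 - 15.064 = 0.7330

0.7330


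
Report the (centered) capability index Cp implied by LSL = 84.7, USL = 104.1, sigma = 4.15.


Cp = (USL - LSL) / (6 * sigma)
= (104.1 - 84.7) / (6 * 4.15)
= 19.4000 / 24.9000
= 0.7791

0.7791


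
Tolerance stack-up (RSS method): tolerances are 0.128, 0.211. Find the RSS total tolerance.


RSS = sqrt(0.128^2 + 0.211^2)
= sqrt(0.060905)
= 0.2468

0.2468


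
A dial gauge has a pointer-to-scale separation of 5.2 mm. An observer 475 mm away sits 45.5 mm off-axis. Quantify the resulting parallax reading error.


error = h * offset / d
= 5.2 * 45.5 / 475
= 0.4981

0.4981


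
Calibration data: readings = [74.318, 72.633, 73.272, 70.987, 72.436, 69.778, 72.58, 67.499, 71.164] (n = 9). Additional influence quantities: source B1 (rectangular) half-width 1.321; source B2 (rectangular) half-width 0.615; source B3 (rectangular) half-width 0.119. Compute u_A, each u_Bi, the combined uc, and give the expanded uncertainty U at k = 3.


mean = (74.318 + 72.633 + 73.272 + 70.987 + 72.436 + 69.778 + 72.58 + 67.499 + 71.164) / 9 = 71.62966667
s = sqrt(sum((x - mean)^2)/(n-1)) = 2.0495525
u_A = s / sqrt(n) = 2.0495525 / sqrt(9) = 0.68318417
u_B1 = 1.321 / sqrt(3) = 0.76267971
u_B2 = 0.615 / sqrt(3) = 0.35507042
u_B3 = 0.119 / sqrt(3) = 0.068704682
uc = sqrt(0.68318417^2 + 0.76267971^2 + 0.35507042^2 + 0.068704682^2) = 1.0859173
U = k * uc = 3 * 1.0859173
U = 3.2578

3.2578


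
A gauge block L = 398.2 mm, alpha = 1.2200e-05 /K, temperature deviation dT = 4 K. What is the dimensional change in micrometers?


dL = L * alpha * dT
= 398.2 * 1.2200e-05 * 4
= 0.0194322 mm
dL_um = 0.0194322 * 1000 = 19.4322 um

19.4322


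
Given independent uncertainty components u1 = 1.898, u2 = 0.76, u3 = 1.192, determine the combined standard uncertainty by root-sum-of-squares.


uc = sqrt(1.898^2 + 0.76^2 + 1.192^2)
uc = sqrt(5.600868)
uc = 2.3666

2.3666


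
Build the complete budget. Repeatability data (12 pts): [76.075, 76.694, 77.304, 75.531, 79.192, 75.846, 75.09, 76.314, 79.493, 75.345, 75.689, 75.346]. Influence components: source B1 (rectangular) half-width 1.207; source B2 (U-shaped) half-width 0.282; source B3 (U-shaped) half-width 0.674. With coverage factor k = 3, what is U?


mean = (76.075 + 76.694 + 77.304 + 75.531 + 79.192 + 75.846 + 75.09 + 76.314 + 79.493 + 75.345 + 75.689 + 75.346) / 12 = 76.49325
s = sqrt(sum((x - mean)^2)/(n-1)) = 1.4703703
u_A = s / sqrt(n) = 1.4703703 / sqrt(12) = 0.42445934
u_B1 = 1.207 / sqrt(3) = 0.69686177
u_B2 = 0.282 / sqrt(2) = 0.19940411
u_B3 = 0.674 / sqrt(2) = 0.47658997
uc = sqrt(0.42445934^2 + 0.69686177^2 + 0.19940411^2 + 0.47658997^2) = 0.96575466
U = k * uc = 3 * 0.96575466
U = 2.8973

2.8973


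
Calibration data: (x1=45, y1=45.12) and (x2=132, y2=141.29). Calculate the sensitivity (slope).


slope = (y2 - y1) / (x2 - x1)
= (141.29 - 45.12) / (132 - 45)
= 96.1700 / 87
= 1.1054

1.1054


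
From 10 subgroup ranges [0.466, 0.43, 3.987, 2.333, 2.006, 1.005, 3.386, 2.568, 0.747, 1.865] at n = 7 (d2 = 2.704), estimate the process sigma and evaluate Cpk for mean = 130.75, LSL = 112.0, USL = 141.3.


R_bar = (0.466 + 0.43 + 3.987 + 2.333 + 2.006 + 1.005 + 3.386 + 2.568 + 0.747 + 1.865) / 10 = 1.8793
sigma = R_bar / d2 = 1.8793 / 2.704 = 0.6950074
Cp = (USL - LSL)/(6*sigma) = (141.3 - 112.0)/(6*0.6950074) = 7.0263
Cpu = (141.3 - 130.75)/(3*0.6950074) = 5.0599
Cpl = (130.75 - 112.0)/(3*0.6950074) = 8.9927
Cpk = min(Cpu, Cpl) = 5.0599

5.0599


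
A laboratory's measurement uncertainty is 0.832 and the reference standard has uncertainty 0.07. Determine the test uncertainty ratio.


TUR = u_lab / u_ref
= 0.832 / 0.07
= 11.8857

11.8857


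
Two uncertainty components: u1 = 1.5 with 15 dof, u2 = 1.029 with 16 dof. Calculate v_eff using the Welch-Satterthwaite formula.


uc = sqrt(u1^2 + u2^2) = sqrt(1.5^2 + 1.029^2) = 1.819022
v_eff = uc^4 / (u1^4/v1 + u2^4/v2)
= 1.819022^4 / (1.5^4/15 + 1.029^4/16)
= 10.948429 / 0.40757152
v_eff = 26.8626

26.8626


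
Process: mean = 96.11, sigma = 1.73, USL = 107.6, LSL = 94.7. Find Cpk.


Cpu = (USL - mean) / (3*sigma) = (107.6 - 96.11) / (3*1.73) = 2.2139
Cpl = (mean - LSL) / (3*sigma) = (96.11 - 94.7) / (3*1.73) = 0.2717
Cpk = min(Cpu, Cpl) = 0.2717

0.2717


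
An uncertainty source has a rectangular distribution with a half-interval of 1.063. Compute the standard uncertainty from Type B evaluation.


u_B = half_width / sqrt(3)
u_B = 1.063 / 1.7320508
u_B = 0.6137

0.6137


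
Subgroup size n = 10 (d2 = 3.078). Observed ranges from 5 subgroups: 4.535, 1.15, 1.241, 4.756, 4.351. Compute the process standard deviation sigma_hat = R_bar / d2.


R_bar = (4.535 + 1.15 + 1.241 + 4.756 + 4.351) / 5
R_bar = 16.033 / 5 = 3.2066
sigma_hat = R_bar / d2 = 3.2066 / 3.078 = 1.0418

1.0418


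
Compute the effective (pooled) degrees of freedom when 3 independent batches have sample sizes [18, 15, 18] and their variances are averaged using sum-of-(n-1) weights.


nu = sum_i (n_i - 1)
nu = ((18 - 1) + (15 - 1) + (18 - 1))
nu = 17 + 14 + 17
nu = 48

48


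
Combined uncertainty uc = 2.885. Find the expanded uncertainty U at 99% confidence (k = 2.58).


U = k * uc
U = 2.58 * 2.885
U = 7.4433

7.4433


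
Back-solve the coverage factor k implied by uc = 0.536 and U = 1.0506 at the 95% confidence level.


k = U / uc
k = 1.0506 / 0.536
k = 1.96

1.96


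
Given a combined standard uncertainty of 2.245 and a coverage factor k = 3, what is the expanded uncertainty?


U = k * uc
U = 3 * 2.245
U = 6.7350

6.7350


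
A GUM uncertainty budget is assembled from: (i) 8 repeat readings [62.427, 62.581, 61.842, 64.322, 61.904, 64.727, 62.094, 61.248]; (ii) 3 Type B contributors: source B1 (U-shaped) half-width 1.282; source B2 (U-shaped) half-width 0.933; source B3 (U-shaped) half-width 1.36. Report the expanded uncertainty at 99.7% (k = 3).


mean = (62.427 + 62.581 + 61.842 + 64.322 + 61.904 + 64.727 + 62.094 + 61.248) / 8 = 62.643125
s = sqrt(sum((x - mean)^2)/(n-1)) = 1.2333314
u_A = s / sqrt(n) = 1.2333314 / sqrt(8) = 0.4360485
u_B1 = 1.282 / sqrt(2) = 0.90651089
u_B2 = 0.933 / sqrt(2) = 0.65973063
u_B3 = 1.36 / sqrt(2) = 0.96166522
uc = sqrt(0.4360485^2 + 0.90651089^2 + 0.65973063^2 + 0.96166522^2) = 1.5401119
U = k * uc = 3 * 1.5401119
U = 4.6203

4.6203


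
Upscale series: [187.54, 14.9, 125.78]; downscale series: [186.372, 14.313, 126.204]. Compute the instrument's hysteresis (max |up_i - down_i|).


|187.54 - 186.372| = 1.1680
|14.9 - 14.313| = 0.5870
|125.78 - 126.204| = 0.4240
hysteresis = max(diffs) = 1.1680

1.1680


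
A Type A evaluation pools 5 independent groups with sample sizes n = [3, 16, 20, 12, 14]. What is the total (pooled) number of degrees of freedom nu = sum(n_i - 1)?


nu = sum_i (n_i - 1)
nu = ((3 - 1) + (16 - 1) + (20 - 1) + (12 - 1) + (14 - 1))
nu = 2 + 15 + 19 + 11 + 13
nu = 60

60


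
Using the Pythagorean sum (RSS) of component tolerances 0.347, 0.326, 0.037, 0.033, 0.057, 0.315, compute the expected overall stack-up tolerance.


RSS = sqrt(0.347^2 + 0.326^2 + 0.037^2 + 0.033^2 + 0.057^2 + 0.315^2)
= sqrt(0.331617)
= 0.5759

0.5759


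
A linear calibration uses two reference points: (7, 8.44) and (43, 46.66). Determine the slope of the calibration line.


slope = (y2 - y1) / (x2 - x1)
= (46.66 - 8.44) / (43 - 7)
= 38.2200 / 36
= 1.0617

1.0617


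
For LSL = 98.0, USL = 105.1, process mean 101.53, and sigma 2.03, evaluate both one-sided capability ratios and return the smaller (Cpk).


Cpu = (USL - mean) / (3*sigma) = (105.1 - 101.53) / (3*2.03) = 0.5862
Cpl = (mean - LSL) / (3*sigma) = (101.53 - 98.0) / (3*2.03) = 0.5796
Cpk = min(Cpu, Cpl) = 0.5796

0.5796


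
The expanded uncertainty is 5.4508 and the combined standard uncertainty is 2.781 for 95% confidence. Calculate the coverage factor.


k = U / uc
k = 5.4508 / 2.781
k = 1.96

1.96


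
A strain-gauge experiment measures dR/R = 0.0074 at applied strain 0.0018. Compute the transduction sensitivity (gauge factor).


GF = (dR/R) / epsilon
= 0.0074 / 0.0018
= 4.1111

4.1111


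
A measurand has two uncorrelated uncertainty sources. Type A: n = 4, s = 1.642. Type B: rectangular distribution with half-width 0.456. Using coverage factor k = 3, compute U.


u_A = s / sqrt(n) = 1.642 / sqrt(4) = 0.821
u_B = half_width / sqrt(3) = 0.456 / sqrt(3) = 0.26327172
uc = sqrt(u_A^2 + u_B^2) = sqrt(0.821^2 + 0.26327172^2) = 0.86217921
U = k * uc = 3 * 0.86217921
U = 2.5865

2.5865


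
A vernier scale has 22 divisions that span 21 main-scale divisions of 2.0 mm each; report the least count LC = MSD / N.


LC = MSD / n_div
= 2.0 / 22
= 0.0909

0.0909


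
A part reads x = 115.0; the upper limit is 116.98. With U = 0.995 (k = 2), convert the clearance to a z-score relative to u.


u = U / k = 0.995 / 2 = 0.4975
margin = |USL - x| = |116.98 - 115.0| = 1.98
z = margin / u = 1.98 / 0.4975
z = 3.9799

3.9799


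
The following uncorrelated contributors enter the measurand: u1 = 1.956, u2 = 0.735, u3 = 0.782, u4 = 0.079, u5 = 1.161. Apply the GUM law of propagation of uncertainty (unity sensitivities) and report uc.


uc = sqrt(1.956^2 + 0.735^2 + 0.782^2 + 0.079^2 + 1.161^2)
uc = sqrt(6.331847)
uc = 2.5163

2.5163


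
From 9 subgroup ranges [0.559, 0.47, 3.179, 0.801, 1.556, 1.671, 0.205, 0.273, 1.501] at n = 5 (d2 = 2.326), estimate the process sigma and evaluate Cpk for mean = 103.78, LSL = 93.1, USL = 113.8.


R_bar = (0.559 + 0.47 + 3.179 + 0.801 + 1.556 + 1.671 + 0.205 + 0.273 + 1.501) / 9 = 1.135
sigma = R_bar / d2 = 1.135 / 2.326 = 0.48796217
Cp = (USL - LSL)/(6*sigma) = (113.8 - 93.1)/(6*0.48796217) = 7.0702
Cpu = (113.8 - 103.78)/(3*0.48796217) = 6.8448
Cpl = (103.78 - 93.1)/(3*0.48796217) = 7.2956
Cpk = min(Cpu, Cpl) = 6.8448

6.8448


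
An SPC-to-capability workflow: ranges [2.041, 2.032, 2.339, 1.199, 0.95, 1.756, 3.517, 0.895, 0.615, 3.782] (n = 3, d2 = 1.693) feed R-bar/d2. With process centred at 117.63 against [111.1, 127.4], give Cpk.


R_bar = (2.041 + 2.032 + 2.339 + 1.199 + 0.95 + 1.756 + 3.517 + 0.895 + 0.615 + 3.782) / 10 = 1.9126
sigma = R_bar / d2 = 1.9126 / 1.693 = 1.1297106
Cp = (USL - LSL)/(6*sigma) = (127.4 - 111.1)/(6*1.1297106) = 2.4047
Cpu = (127.4 - 117.63)/(3*1.1297106) = 2.8827
Cpl = (117.63 - 111.1)/(3*1.1297106) = 1.9267
Cpk = min(Cpu, Cpl) = 1.9267

1.9267


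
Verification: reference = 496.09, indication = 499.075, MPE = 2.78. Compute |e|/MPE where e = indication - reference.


e = indication - reference = 499.075 - 496.09 = 2.9850
|e| = 2.9850
ratio = |e| / MPE = 2.9850 / 2.78
ratio = 1.0737

1.0737


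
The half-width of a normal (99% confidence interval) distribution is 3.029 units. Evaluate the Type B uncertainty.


u_B = half_width / 2.576
u_B = 3.029 / 2.576
u_B = 1.1759

1.1759


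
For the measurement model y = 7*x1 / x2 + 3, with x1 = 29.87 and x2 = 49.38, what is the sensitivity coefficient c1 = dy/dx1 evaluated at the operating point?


y = 7*x1 / x2 + 3
dy/dx1 = 7/x2
Evaluate at x2 = 49.38: c1 = 7 / 49.38
c1 = 0.1418

0.1418


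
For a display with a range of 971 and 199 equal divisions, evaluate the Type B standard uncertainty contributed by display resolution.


resolution = range / divisions
resolution = 971 / 199 = 4.879397
u_res = resolution / (2*sqrt(3))
u_res = 4.879397 / 3.4641016
u_res = 1.4086

1.4086


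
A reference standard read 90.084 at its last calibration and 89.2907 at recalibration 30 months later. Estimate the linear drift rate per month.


rate = (v2 - v1) / months
= (89.2907 - 90.084) / 30
= -0.7933 / 30
= -0.0264

-0.0264


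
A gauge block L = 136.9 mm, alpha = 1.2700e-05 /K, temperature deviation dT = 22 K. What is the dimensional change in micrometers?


dL = L * alpha * dT
= 136.9 * 1.2700e-05 * 22
= 0.0382499 mm
dL_um = 0.0382499 * 1000 = 38.2499 um

38.2499


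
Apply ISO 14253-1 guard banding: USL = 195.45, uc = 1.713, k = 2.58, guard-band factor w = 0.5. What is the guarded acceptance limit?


U = k * uc = 2.58 * 1.713 = 4.41954
guard band g = w * U = 0.5 * 4.41954 = 2.20977
AL = USL - g = 195.45 - 2.20977
AL = 193.2402

193.2402


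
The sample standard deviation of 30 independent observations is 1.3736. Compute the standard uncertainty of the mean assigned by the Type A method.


u_A = s / sqrt(n)
u_A = 1.3736 / sqrt(30)
u_A = 1.3736 / 5.4772256
u_A = 0.2508

0.2508


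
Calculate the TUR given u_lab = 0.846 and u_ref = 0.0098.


TUR = u_lab / u_ref
= 0.846 / 0.0098
= 86.3265

86.3265


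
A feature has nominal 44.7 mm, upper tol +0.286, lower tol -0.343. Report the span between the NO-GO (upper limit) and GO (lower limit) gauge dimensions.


GO = nominal - lower_tol (smallest hole = maximum material condition)
GO = 44.7 - 0.343 = 44.357
NO-GO = nominal + upper_tol (largest hole = least material condition)
NO-GO = 44.7 + 0.286 = 44.986
spread = NO-GO - GO = 44.986 - 44.357 = 0.6290

0.6290


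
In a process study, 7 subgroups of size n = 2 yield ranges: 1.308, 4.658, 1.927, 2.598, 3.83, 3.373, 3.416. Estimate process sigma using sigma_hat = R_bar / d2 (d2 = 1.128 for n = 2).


R_bar = (1.308 + 4.658 + 1.927 + 2.598 + 3.83 + 3.373 + 3.416) / 7
R_bar = 21.11 / 7 = 3.0157143
sigma_hat = R_bar / d2 = 3.0157143 / 1.128 = 2.6735

2.6735


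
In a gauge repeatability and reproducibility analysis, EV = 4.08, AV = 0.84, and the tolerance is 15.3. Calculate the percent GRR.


GRR = sqrt(EV^2 + AV^2) = sqrt(4.08^2 + 0.84^2) = 4.1655732
%GRR = GRR / tol * 100 = 4.1655732 / 15.3 * 100
%GRR = 27.2260

27.2260


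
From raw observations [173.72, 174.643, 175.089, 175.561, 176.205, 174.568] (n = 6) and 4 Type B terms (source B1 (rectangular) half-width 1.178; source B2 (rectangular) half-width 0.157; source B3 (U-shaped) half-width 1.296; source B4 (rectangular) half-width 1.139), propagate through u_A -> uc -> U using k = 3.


mean = (173.72 + 174.643 + 175.089 + 175.561 + 176.205 + 174.568) / 6 = 174.9643333
s = sqrt(sum((x - mean)^2)/(n-1)) = 0.86249723
u_A = s / sqrt(n) = 0.86249723 / sqrt(6) = 0.35211302
u_B1 = 1.178 / sqrt(3) = 0.68011862
u_B2 = 0.157 / sqrt(3) = 0.090643992
u_B3 = 1.296 / sqrt(2) = 0.91641039
u_B4 = 1.139 / sqrt(3) = 0.65760196
uc = sqrt(0.35211302^2 + 0.68011862^2 + 0.090643992^2 + 0.91641039^2 + 0.65760196^2) = 1.3663856
U = k * uc = 3 * 1.3663856
U = 4.0992

4.0992


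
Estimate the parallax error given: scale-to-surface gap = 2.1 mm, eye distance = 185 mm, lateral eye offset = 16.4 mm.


error = h * offset / d
= 2.1 * 16.4 / 185
= 0.1862

0.1862


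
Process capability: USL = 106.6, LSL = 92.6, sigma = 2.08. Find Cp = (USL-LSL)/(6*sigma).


Cp = (USL - LSL) / (6 * sigma)
= (106.6 - 92.6) / (6 * 2.08)
= 14.0000 / 12.4800
= 1.1218

1.1218


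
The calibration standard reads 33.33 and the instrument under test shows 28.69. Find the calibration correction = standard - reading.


Correction = standard - reading
= 33.33 - 28.69
= 4.6400

4.6400


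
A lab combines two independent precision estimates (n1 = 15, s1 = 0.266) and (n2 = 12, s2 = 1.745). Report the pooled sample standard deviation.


s_p = sqrt(((n1-1)*s1^2 + (n2-1)*s2^2) / (n1+n2-2))
numerator = (15-1)*0.266^2 + (12-1)*1.745^2 = 0.990584 + 33.495275 = 34.485859
denominator = 15 + 12 - 2 = 25
s_p^2 = 34.485859 / 25 = 1.3794344
s_p = sqrt(1.3794344) = 1.1745

1.1745


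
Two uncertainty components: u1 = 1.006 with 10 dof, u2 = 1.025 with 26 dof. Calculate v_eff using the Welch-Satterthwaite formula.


uc = sqrt(u1^2 + u2^2) = sqrt(1.006^2 + 1.025^2) = 1.4361967
v_eff = uc^4 / (u1^4/v1 + u2^4/v2)
= 1.4361967^4 / (1.006^4/10 + 1.025^4/26)
= 4.2545702 / 0.14487603
v_eff = 29.3670

29.3670


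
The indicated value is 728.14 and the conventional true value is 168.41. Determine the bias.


Systematic error = measured - true
= 728.14 - 168.41
= 559.7300

559.7300


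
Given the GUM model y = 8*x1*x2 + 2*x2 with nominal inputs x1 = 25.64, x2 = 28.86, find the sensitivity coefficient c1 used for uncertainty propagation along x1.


y = 8*x1*x2 + 2*x2
dy/dx1 = 8*x2
Evaluate at x2 = 28.86: c1 = 8 * 28.86
c1 = 230.8800

230.8800


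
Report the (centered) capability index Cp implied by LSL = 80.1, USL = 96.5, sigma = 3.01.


Cp = (USL - LSL) / (6 * sigma)
= (96.5 - 80.1) / (6 * 3.01)
= 16.4000 / 18.0600
= 0.9081

0.9081


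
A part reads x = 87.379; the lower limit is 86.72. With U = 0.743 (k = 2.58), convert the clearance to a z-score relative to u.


u = U / k = 0.743 / 2.58 = 0.2879845
margin = |LSL - x| = |86.72 - 87.379| = 0.659
z = margin / u = 0.659 / 0.2879845
z = 2.2883

2.2883


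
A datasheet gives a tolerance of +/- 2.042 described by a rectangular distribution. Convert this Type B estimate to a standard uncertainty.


u_B = half_width / sqrt(3)
u_B = 2.042 / 1.7320508
u_B = 1.1789

1.1789


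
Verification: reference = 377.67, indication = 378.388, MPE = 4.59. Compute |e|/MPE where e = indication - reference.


e = indication - reference = 378.388 - 377.67 = 0.7180
|e| = 0.7180
ratio = |e| / MPE = 0.7180 / 4.59
ratio = 0.1564

0.1564


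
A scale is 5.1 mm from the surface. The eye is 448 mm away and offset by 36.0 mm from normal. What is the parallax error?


error = h * offset / d
= 5.1 * 36.0 / 448
= 0.4098

0.4098


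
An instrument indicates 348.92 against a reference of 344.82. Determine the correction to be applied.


Correction = standard - reading
= 344.82 - 348.92
= -4.1000

-4.1000


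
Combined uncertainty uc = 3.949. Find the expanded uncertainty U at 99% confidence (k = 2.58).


U = k * uc
U = 2.58 * 3.949
U = 10.1884

10.1884


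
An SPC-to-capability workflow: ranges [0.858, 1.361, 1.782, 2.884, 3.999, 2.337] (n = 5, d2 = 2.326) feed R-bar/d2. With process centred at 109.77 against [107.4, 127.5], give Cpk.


R_bar = (0.858 + 1.361 + 1.782 + 2.884 + 3.999 + 2.337) / 6 = 2.2035
sigma = R_bar / d2 = 2.2035 / 2.326 = 0.94733448
Cp = (USL - LSL)/(6*sigma) = (127.5 - 107.4)/(6*0.94733448) = 3.5362
Cpu = (127.5 - 109.77)/(3*0.94733448) = 6.2386
Cpl = (109.77 - 107.4)/(3*0.94733448) = 0.8339
Cpk = min(Cpu, Cpl) = 0.8339

0.8339


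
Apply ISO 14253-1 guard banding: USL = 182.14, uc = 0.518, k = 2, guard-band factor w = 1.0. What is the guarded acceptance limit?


U = k * uc = 2 * 0.518 = 1.036
guard band g = w * U = 1.0 * 1.036 = 1.036
AL = USL - g = 182.14 - 1.036
AL = 181.1040

181.1040


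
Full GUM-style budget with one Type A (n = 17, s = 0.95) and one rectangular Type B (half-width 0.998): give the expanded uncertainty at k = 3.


u_A = s / sqrt(n) = 0.95 / sqrt(17) = 0.23040884
u_B = half_width / sqrt(3) = 0.998 / sqrt(3) = 0.57619557
uc = sqrt(u_A^2 + u_B^2) = sqrt(0.23040884^2 + 0.57619557^2) = 0.62055585
U = k * uc = 3 * 0.62055585
U = 1.8617

1.8617


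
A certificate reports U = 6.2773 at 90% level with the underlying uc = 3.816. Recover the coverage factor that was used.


k = U / uc
k = 6.2773 / 3.816
k = 1.645

1.645


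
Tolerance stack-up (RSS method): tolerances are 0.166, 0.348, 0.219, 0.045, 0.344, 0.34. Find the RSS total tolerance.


RSS = sqrt(0.166^2 + 0.348^2 + 0.219^2 + 0.045^2 + 0.344^2 + 0.34^2)
= sqrt(0.432582)
= 0.6577

0.6577


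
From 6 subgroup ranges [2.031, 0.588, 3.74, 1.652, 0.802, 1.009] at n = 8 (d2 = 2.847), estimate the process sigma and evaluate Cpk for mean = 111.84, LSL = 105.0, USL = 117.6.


R_bar = (2.031 + 0.588 + 3.74 + 1.652 + 0.802 + 1.009) / 6 = 1.637
sigma = R_bar / d2 = 1.637 / 2.847 = 0.57499122
Cp = (USL - LSL)/(6*sigma) = (117.6 - 105.0)/(6*0.57499122) = 3.6522
Cpu = (117.6 - 111.84)/(3*0.57499122) = 3.3392
Cpl = (111.84 - 105.0)/(3*0.57499122) = 3.9653
Cpk = min(Cpu, Cpl) = 3.3392

3.3392


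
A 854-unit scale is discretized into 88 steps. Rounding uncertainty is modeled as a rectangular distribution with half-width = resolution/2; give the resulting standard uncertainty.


resolution = range / divisions
resolution = 854 / 88 = 9.7045455
u_res = resolution / (2*sqrt(3))
u_res = 9.7045455 / 3.4641016
u_res = 2.8015

2.8015


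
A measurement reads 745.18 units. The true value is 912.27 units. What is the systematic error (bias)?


Systematic error = measured - true
= 745.18 - 912.27
= -167.0900

-167.0900


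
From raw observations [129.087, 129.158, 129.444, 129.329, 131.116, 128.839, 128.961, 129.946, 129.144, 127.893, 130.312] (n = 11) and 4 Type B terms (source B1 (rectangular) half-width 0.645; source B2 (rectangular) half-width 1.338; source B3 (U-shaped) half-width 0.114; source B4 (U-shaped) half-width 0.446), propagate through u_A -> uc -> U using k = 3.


mean = (129.087 + 129.158 + 129.444 + 129.329 + 131.116 + 128.839 + 128.961 + 129.946 + 129.144 + 127.893 + 130.312) / 11 = 129.3844545
s = sqrt(sum((x - mean)^2)/(n-1)) = 0.84139139
u_A = s / sqrt(n) = 0.84139139 / sqrt(11) = 0.25368905
u_B1 = 0.645 / sqrt(3) = 0.37239092
u_B2 = 1.338 / sqrt(3) = 0.77249466
u_B3 = 0.114 / sqrt(2) = 0.080610173
u_B4 = 0.446 / sqrt(2) = 0.31536962
uc = sqrt(0.25368905^2 + 0.37239092^2 + 0.77249466^2 + 0.080610173^2 + 0.31536962^2) = 0.95170223
U = k * uc = 3 * 0.95170223
U = 2.8551

2.8551


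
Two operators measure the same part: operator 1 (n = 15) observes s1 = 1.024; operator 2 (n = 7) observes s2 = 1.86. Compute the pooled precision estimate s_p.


s_p = sqrt(((n1-1)*s1^2 + (n2-1)*s2^2) / (n1+n2-2))
numerator = (15-1)*1.024^2 + (7-1)*1.86^2 = 14.680064 + 20.7576 = 35.437664
denominator = 15 + 7 - 2 = 20
s_p^2 = 35.437664 / 20 = 1.7718832
s_p = sqrt(1.7718832) = 1.3311

1.3311


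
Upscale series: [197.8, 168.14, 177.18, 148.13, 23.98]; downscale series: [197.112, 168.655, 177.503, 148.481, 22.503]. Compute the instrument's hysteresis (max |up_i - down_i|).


|197.8 - 197.112| = 0.6880
|168.14 - 168.655| = 0.5150
|177.18 - 177.503| = 0.3230
|148.13 - 148.481| = 0.3510
|23.98 - 22.503| = 1.4770
hysteresis = max(diffs) = 1.4770

1.4770


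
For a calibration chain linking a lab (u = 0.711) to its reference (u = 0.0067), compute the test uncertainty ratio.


TUR = u_lab / u_ref
= 0.711 / 0.0067
= 106.1194

106.1194


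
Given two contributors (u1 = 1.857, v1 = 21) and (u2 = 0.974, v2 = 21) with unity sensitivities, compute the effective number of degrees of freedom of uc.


uc = sqrt(u1^2 + u2^2) = sqrt(1.857^2 + 0.974^2) = 2.0969323
v_eff = uc^4 / (u1^4/v1 + u2^4/v2)
= 2.0969323^4 / (1.857^4/21 + 0.974^4/21)
= 19.334709 / 0.6091327
v_eff = 31.7414

31.7414


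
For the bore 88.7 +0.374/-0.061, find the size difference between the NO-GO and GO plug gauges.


GO = nominal - lower_tol (smallest hole = maximum material condition)
GO = 88.7 - 0.061 = 88.639
NO-GO = nominal + upper_tol (largest hole = least material condition)
NO-GO = 88.7 + 0.374 = 89.074
spread = NO-GO - GO = 89.074 - 88.639 = 0.4350

0.4350


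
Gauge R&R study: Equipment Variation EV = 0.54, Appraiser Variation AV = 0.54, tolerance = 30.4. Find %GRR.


GRR = sqrt(EV^2 + AV^2) = sqrt(0.54^2 + 0.54^2) = 0.76367532
%GRR = GRR / tol * 100 = 0.76367532 / 30.4 * 100
%GRR = 2.5121

2.5121


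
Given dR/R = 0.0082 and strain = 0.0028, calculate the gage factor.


GF = (dR/R) / epsilon
= 0.0082 / 0.0028
= 2.9286

2.9286


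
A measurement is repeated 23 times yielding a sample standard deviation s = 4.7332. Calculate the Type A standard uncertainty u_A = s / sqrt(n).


u_A = s / sqrt(n)
u_A = 4.7332 / sqrt(23)
u_A = 4.7332 / 4.7958315
u_A = 0.9869

0.9869


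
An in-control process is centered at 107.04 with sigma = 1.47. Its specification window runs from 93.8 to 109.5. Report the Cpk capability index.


Cpu = (USL - mean) / (3*sigma) = (109.5 - 107.04) / (3*1.47) = 0.5578
Cpl = (mean - LSL) / (3*sigma) = (107.04 - 93.8) / (3*1.47) = 3.0023
Cpk = min(Cpu, Cpl) = 0.5578

0.5578


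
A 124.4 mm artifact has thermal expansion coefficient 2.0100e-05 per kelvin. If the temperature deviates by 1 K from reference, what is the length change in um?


dL = L * alpha * dT
= 124.4 * 2.0100e-05 * 1
= 0.0025004 mm
dL_um = 0.0025004 * 1000 = 2.5004 um

2.5004


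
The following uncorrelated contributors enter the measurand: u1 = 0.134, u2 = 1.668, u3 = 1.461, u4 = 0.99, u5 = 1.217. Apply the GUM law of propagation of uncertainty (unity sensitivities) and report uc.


uc = sqrt(0.134^2 + 1.668^2 + 1.461^2 + 0.99^2 + 1.217^2)
uc = sqrt(7.39589)
uc = 2.7195

2.7195


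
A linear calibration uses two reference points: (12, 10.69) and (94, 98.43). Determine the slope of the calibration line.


slope = (y2 - y1) / (x2 - x1)
= (98.43 - 10.69) / (94 - 12)
= 87.7400 / 82
= 1.0700

1.0700


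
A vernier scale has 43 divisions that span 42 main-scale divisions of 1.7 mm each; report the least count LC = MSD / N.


LC = MSD / n_div
= 1.7 / 43
= 0.0395

0.0395


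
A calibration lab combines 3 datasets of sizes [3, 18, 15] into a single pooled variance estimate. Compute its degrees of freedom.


nu = sum_i (n_i - 1)
nu = ((3 - 1) + (18 - 1) + (15 - 1))
nu = 2 + 17 + 14
nu = 33

33


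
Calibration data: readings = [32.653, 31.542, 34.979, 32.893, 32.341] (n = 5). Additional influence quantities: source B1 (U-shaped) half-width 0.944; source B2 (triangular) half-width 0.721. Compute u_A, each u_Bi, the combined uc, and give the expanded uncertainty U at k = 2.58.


mean = (32.653 + 31.542 + 34.979 + 32.893 + 32.341) / 5 = 32.8816
s = sqrt(sum((x - mean)^2)/(n-1)) = 1.2785002
u_A = s / sqrt(n) = 1.2785002 / sqrt(5) = 0.57176267
u_B1 = 0.944 / sqrt(2) = 0.6675088
u_B2 = 0.721 / sqrt(6) = 0.29434702
uc = sqrt(0.57176267^2 + 0.6675088^2 + 0.29434702^2) = 0.92688765
U = k * uc = 2.58 * 0.92688765
U = 2.3914

2.3914


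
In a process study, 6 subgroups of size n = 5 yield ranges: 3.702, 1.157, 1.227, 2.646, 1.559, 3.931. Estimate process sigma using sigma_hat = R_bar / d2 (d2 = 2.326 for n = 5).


R_bar = (3.702 + 1.157 + 1.227 + 2.646 + 1.559 + 3.931) / 6
R_bar = 14.222 / 6 = 2.3703333
sigma_hat = R_bar / d2 = 2.3703333 / 2.326 = 1.0191

1.0191


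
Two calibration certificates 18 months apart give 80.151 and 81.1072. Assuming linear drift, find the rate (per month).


rate = (v2 - v1) / months
= (81.1072 - 80.151) / 18
= 0.9562 / 18
= 0.0531

0.0531


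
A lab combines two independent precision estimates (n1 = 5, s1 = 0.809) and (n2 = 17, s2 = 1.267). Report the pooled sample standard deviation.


s_p = sqrt(((n1-1)*s1^2 + (n2-1)*s2^2) / (n1+n2-2))
numerator = (5-1)*0.809^2 + (17-1)*1.267^2 = 2.617924 + 25.684624 = 28.302548
denominator = 5 + 17 - 2 = 20
s_p^2 = 28.302548 / 20 = 1.4151274
s_p = sqrt(1.4151274) = 1.1896

1.1896


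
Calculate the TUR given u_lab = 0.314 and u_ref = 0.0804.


TUR = u_lab / u_ref
= 0.314 / 0.0804
= 3.9055

3.9055


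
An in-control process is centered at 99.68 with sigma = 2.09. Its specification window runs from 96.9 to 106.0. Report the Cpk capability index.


Cpu = (USL - mean) / (3*sigma) = (106.0 - 99.68) / (3*2.09) = 1.0080
Cpl = (mean - LSL) / (3*sigma) = (99.68 - 96.9) / (3*2.09) = 0.4434
Cpk = min(Cpu, Cpl) = 0.4434

0.4434


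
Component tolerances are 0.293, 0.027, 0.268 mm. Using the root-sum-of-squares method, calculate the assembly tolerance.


RSS = sqrt(0.293^2 + 0.027^2 + 0.268^2)
= sqrt(0.158402)
= 0.3980

0.3980


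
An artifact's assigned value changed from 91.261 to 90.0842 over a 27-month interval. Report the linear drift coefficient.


rate = (v2 - v1) / months
= (90.0842 - 91.261) / 27
= -1.1768 / 27
= -0.0436

-0.0436


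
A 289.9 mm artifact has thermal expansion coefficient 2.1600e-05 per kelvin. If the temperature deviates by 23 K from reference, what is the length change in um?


dL = L * alpha * dT
= 289.9 * 2.1600e-05 * 23
= 0.1440223 mm
dL_um = 0.1440223 * 1000 = 144.0223 um

144.0223


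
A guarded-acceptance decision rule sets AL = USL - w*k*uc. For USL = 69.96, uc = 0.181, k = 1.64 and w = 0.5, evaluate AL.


U = k * uc = 1.64 * 0.181 = 0.29684
guard band g = w * U = 0.5 * 0.29684 = 0.14842
AL = USL - g = 69.96 - 0.14842
AL = 69.8116

69.8116


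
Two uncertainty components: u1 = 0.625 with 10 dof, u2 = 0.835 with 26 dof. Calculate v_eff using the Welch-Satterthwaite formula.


uc = sqrt(u1^2 + u2^2) = sqrt(0.625^2 + 0.835^2) = 1.0430005
v_eff = uc^4 / (u1^4/v1 + u2^4/v2)
= 1.0430005^4 / (0.625^4/10 + 0.835^4/26)
= 1.1834177 / 0.033955816
v_eff = 34.8517

34.8517


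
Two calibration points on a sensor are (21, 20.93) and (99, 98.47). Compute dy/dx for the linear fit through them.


slope = (y2 - y1) / (x2 - x1)
= (98.47 - 20.93) / (99 - 21)
= 77.5400 / 78
= 0.9941

0.9941


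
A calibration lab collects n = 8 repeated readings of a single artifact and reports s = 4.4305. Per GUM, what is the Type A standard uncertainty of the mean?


u_A = s / sqrt(n)
u_A = 4.4305 / sqrt(8)
u_A = 4.4305 / 2.8284271
u_A = 1.5664

1.5664


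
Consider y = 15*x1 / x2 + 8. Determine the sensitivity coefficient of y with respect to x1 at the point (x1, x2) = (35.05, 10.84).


y = 15*x1 / x2 + 8
dy/dx1 = 15/x2
Evaluate at x2 = 10.84: c1 = 15 / 10.84
c1 = 1.3838

1.3838


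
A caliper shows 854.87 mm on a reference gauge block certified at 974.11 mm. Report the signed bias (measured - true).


Systematic error = measured - true
= 854.87 - 974.11
= -119.2400

-119.2400


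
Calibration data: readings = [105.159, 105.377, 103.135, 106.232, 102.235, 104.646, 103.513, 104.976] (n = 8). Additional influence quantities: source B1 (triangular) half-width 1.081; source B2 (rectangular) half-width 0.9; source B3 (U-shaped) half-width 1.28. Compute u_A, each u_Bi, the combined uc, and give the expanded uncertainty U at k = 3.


mean = (105.159 + 105.377 + 103.135 + 106.232 + 102.235 + 104.646 + 103.513 + 104.976) / 8 = 104.409125
s = sqrt(sum((x - mean)^2)/(n-1)) = 1.3284082
u_A = s / sqrt(n) = 1.3284082 / sqrt(8) = 0.46966322
u_B1 = 1.081 / sqrt(6) = 0.4413164
u_B2 = 0.9 / sqrt(3) = 0.51961524
u_B3 = 1.28 / sqrt(2) = 0.90509668
uc = sqrt(0.46966322^2 + 0.4413164^2 + 0.51961524^2 + 0.90509668^2) = 1.2265984
U = k * uc = 3 * 1.2265984
U = 3.6798

3.6798


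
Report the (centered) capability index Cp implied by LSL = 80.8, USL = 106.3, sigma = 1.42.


Cp = (USL - LSL) / (6 * sigma)
= (106.3 - 80.8) / (6 * 1.42)
= 25.5000 / 8.5200
= 2.9930

2.9930


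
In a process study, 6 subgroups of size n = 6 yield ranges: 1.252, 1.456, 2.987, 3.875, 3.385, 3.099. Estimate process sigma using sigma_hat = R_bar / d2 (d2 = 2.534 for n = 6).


R_bar = (1.252 + 1.456 + 2.987 + 3.875 + 3.385 + 3.099) / 6
R_bar = 16.054 / 6 = 2.6756667
sigma_hat = R_bar / d2 = 2.6756667 / 2.534 = 1.0559

1.0559


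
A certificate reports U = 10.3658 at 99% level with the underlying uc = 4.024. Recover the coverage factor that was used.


k = U / uc
k = 10.3658 / 4.024
k = 2.576

2.576


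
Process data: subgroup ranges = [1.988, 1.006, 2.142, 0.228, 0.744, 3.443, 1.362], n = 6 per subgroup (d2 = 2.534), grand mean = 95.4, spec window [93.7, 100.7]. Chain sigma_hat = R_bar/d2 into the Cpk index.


R_bar = (1.988 + 1.006 + 2.142 + 0.228 + 0.744 + 3.443 + 1.362) / 7 = 1.559
sigma = R_bar / d2 = 1.559 / 2.534 = 0.61523283
Cp = (USL - LSL)/(6*sigma) = (100.7 - 93.7)/(6*0.61523283) = 1.8963
Cpu = (100.7 - 95.4)/(3*0.61523283) = 2.8715
Cpl = (95.4 - 93.7)/(3*0.61523283) = 0.9211
Cpk = min(Cpu, Cpl) = 0.9211

0.9211


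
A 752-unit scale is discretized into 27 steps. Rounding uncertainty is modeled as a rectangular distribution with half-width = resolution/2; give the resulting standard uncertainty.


resolution = range / divisions
resolution = 752 / 27 = 27.851852
u_res = resolution / (2*sqrt(3))
u_res = 27.851852 / 3.4641016
u_res = 8.0401

8.0401


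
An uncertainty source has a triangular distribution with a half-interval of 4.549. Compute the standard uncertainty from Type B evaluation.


u_B = half_width / sqrt(6)
u_B = 4.549 / 2.4494897
u_B = 1.8571

1.8571


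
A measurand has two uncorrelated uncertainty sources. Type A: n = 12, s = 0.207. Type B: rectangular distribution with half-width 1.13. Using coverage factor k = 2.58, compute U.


u_A = s / sqrt(n) = 0.207 / sqrt(12) = 0.059755753
u_B = half_width / sqrt(3) = 1.13 / sqrt(3) = 0.6524058
uc = sqrt(u_A^2 + u_B^2) = sqrt(0.059755753^2 + 0.6524058^2) = 0.65513669
U = k * uc = 2.58 * 0.65513669
U = 1.6903

1.6903


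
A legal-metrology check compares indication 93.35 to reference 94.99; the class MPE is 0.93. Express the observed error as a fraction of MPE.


e = indication - reference = 93.35 - 94.99 = -1.6400
|e| = 1.6400
ratio = |e| / MPE = 1.6400 / 0.93
ratio = 1.7634

1.7634


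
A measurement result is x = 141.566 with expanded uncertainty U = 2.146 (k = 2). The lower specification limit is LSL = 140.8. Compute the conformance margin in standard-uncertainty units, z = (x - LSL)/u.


u = U / k = 2.146 / 2 = 1.073
margin = |LSL - x| = |140.8 - 141.566| = 0.766
z = margin / u = 0.766 / 1.073
z = 0.7139

0.7139


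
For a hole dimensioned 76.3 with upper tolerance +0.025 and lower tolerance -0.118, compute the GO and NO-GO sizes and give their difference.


GO = nominal - lower_tol (smallest hole = maximum material condition)
GO = 76.3 - 0.118 = 76.182
NO-GO = nominal + upper_tol (largest hole = least material condition)
NO-GO = 76.3 + 0.025 = 76.325
spread = NO-GO - GO = 76.325 - 76.182 = 0.1430

0.1430


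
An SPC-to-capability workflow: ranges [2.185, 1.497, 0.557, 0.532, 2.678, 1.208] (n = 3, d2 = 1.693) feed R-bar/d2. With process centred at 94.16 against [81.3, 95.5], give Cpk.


R_bar = (2.185 + 1.497 + 0.557 + 0.532 + 2.678 + 1.208) / 6 = 1.4428333
sigma = R_bar / d2 = 1.4428333 / 1.693 = 0.85223467
Cp = (USL - LSL)/(6*sigma) = (95.5 - 81.3)/(6*0.85223467) = 2.7770
Cpu = (95.5 - 94.16)/(3*0.85223467) = 0.5241
Cpl = (94.16 - 81.3)/(3*0.85223467) = 5.0299
Cpk = min(Cpu, Cpl) = 0.5241

0.5241


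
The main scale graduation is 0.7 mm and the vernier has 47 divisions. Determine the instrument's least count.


LC = MSD / n_div
= 0.7 / 47
= 0.0149

0.0149


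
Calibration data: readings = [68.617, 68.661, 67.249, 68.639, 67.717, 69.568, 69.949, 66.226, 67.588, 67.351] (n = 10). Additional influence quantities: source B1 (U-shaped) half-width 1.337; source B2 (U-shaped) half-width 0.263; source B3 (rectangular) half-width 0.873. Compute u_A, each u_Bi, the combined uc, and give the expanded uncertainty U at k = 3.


mean = (68.617 + 68.661 + 67.249 + 68.639 + 67.717 + 69.568 + 69.949 + 66.226 + 67.588 + 67.351) / 10 = 68.1565
s = sqrt(sum((x - mean)^2)/(n-1)) = 1.1362875
u_A = s / sqrt(n) = 1.1362875 / sqrt(10) = 0.35932566
u_B1 = 1.337 / sqrt(2) = 0.94540177
u_B2 = 0.263 / sqrt(2) = 0.18596908
u_B3 = 0.873 / sqrt(3) = 0.50402679
uc = sqrt(0.35932566^2 + 0.94540177^2 + 0.18596908^2 + 0.50402679^2) = 1.1452192
U = k * uc = 3 * 1.1452192
U = 3.4357

3.4357


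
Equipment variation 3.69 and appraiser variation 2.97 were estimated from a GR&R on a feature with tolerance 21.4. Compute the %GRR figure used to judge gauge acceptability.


GRR = sqrt(EV^2 + AV^2) = sqrt(3.69^2 + 2.97^2) = 4.7367711
%GRR = GRR / tol * 100 = 4.7367711 / 21.4 * 100
%GRR = 22.1344

22.1344


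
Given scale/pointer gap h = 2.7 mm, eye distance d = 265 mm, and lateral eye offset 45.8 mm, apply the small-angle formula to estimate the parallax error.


error = h * offset / d
= 2.7 * 45.8 / 265
= 0.4666

0.4666


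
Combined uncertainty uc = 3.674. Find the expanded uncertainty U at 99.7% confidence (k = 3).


U = k * uc
U = 3 * 3.674
U = 11.0220

11.0220


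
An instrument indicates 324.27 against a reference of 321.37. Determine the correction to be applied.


Correction = standard - reading
= 321.37 - 324.27
= -2.9000

-2.9000


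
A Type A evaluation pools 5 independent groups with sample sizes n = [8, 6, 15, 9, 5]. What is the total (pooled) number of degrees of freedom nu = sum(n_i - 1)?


nu = sum_i (n_i - 1)
nu = ((8 - 1) + (6 - 1) + (15 - 1) + (9 - 1) + (5 - 1))
nu = 7 + 5 + 14 + 8 + 4
nu = 38

38


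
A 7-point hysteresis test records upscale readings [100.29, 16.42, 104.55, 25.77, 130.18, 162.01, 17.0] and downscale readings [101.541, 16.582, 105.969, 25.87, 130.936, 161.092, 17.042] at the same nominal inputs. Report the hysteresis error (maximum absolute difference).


|100.29 - 101.541| = 1.2510
|16.42 - 16.582| = 0.1620
|104.55 - 105.969| = 1.4190
|25.77 - 25.87| = 0.1000
|130.18 - 130.936| = 0.7560
|162.01 - 161.092| = 0.9180
|17.0 - 17.042| = 0.0420
hysteresis = max(diffs) = 1.4190

1.4190


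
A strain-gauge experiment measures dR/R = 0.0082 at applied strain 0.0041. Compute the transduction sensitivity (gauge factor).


GF = (dR/R) / epsilon
= 0.0082 / 0.0041
= 2.0000

2.0000


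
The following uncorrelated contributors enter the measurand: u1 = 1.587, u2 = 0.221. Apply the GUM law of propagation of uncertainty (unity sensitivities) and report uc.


uc = sqrt(1.587^2 + 0.221^2)
uc = sqrt(2.56741)
uc = 1.6023

1.6023
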